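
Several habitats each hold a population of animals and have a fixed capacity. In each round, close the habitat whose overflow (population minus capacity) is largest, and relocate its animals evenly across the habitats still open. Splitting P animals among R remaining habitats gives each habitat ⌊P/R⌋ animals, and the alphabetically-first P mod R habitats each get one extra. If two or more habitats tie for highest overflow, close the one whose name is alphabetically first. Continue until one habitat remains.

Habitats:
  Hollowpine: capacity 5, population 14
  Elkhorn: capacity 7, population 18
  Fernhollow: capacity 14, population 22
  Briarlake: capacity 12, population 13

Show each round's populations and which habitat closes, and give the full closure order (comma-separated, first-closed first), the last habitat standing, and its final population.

Closure order: Elkhorn, Hollowpine, Fernhollow
Last habitat: Briarlake with 67 animals

Round 1: Briarlake=13 Elkhorn=18 Fernhollow=22 Hollowpine=14 → close Elkhorn (overflow 11)
  18÷3 = 6 each, +1 to first 0
Round 2: Briarlake=19 Fernhollow=28 Hollowpine=20 → close Hollowpine (overflow 15)
  20÷2 = 10 each, +1 to first 0
Round 3: Briarlake=29 Fernhollow=38 → close Fernhollow (overflow 24)
  38÷1 = 38 each, +1 to first 0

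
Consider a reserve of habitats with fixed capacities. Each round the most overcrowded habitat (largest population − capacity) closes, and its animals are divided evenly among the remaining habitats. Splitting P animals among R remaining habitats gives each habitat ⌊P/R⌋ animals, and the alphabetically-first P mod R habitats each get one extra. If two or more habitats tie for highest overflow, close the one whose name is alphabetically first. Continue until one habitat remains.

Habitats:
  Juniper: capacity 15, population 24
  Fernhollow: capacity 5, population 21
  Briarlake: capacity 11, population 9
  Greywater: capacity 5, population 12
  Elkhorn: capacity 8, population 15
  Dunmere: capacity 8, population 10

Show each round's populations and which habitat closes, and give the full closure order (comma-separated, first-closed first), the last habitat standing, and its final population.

Closure order: Fernhollow, Juniper, Elkhorn, Greywater, Dunmere
Last habitat: Briarlake with 91 animals

Round 1: Briarlake=9 Dunmere=10 Elkhorn=15 Fernhollow=21 Greywater=12 Juniper=24 → close Fernhollow (overflow 16)
  21÷5 = 4 each, +1 to first 1
Round 2: Briarlake=14 Dunmere=14 Elkhorn=19 Greywater=16 Juniper=28 → close Juniper (overflow 13)
  28÷4 = 7 each, +1 to first 0
Round 3: Briarlake=21 Dunmere=21 Elkhorn=26 Greywater=23 → close Elkhorn (overflow 18)
  26÷3 = 8 each, +1 to first 2
Round 4: Briarlake=30 Dunmere=30 Greywater=31 → close Greywater (overflow 26)
  31÷2 = 15 each, +1 to first 1
Round 5: Briarlake=46 Dunmere=45 → close Dunmere (overflow 37)
  45÷1 = 45 each, +1 to first 0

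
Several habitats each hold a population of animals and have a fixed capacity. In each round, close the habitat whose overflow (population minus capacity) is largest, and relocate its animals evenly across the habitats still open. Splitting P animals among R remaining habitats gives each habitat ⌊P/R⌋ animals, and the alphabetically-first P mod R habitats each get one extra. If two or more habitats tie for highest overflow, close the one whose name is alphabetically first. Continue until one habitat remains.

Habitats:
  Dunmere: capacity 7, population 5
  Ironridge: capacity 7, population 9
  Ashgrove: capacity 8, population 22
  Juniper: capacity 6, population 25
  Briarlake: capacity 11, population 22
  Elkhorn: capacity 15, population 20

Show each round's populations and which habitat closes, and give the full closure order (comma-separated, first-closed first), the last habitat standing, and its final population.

Closure order: Juniper, Ashgrove, Briarlake, Elkhorn, Ironridge
Last habitat: Dunmere with 103 animals

Round 1: Ashgrove=22 Briarlake=22 Dunmere=5 Elkhorn=20 Ironridge=9 Juniper=25 → close Juniper (overflow 19)
  25÷5 = 5 each, +1 to first 0
Round 2: Ashgrove=27 Briarlake=27 Dunmere=10 Elkhorn=25 Ironridge=14 → close Ashgrove (overflow 19)
  27÷4 = 6 each, +1 to first 3
Round 3: Briarlake=34 Dunmere=17 Elkhorn=32 Ironridge=20 → close Briarlake (overflow 23)
  34÷3 = 11 each, +1 to first 1
Round 4: Dunmere=29 Elkhorn=43 Ironridge=31 → close Elkhorn (overflow 28)
  43÷2 = 21 each, +1 to first 1
Round 5: Dunmere=51 Ironridge=52 → close Ironridge (overflow 45)
  52÷1 = 52 each, +1 to first 0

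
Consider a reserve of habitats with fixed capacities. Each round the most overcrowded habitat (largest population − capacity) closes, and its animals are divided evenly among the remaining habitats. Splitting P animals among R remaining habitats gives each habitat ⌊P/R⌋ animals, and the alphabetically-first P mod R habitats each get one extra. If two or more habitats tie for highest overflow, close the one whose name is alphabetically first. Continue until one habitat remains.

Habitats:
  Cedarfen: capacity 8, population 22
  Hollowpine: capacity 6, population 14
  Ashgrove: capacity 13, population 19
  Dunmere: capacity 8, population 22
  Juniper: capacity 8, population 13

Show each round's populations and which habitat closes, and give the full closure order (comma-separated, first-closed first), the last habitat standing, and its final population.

Closure order: Cedarfen, Dunmere, Ashgrove, Hollowpine
Last habitat: Juniper with 90 animals

Round 1: Ashgrove=19 Cedarfen=22 Dunmere=22 Hollowpine=14 Juniper=13 → close Cedarfen (overflow 14)
  22÷4 = 5 each, +1 to first 2
Round 2: Ashgrove=25 Dunmere=28 Hollowpine=19 Juniper=18 → close Dunmere (overflow 20)
  28÷3 = 9 each, +1 to first 1
Round 3: Ashgrove=35 Hollowpine=28 Juniper=27 → close Ashgrove (overflow 22)
  35÷2 = 17 each, +1 to first 1
Round 4: Hollowpine=46 Juniper=44 → close Hollowpine (overflow 40)
  46÷1 = 46 each, +1 to first 0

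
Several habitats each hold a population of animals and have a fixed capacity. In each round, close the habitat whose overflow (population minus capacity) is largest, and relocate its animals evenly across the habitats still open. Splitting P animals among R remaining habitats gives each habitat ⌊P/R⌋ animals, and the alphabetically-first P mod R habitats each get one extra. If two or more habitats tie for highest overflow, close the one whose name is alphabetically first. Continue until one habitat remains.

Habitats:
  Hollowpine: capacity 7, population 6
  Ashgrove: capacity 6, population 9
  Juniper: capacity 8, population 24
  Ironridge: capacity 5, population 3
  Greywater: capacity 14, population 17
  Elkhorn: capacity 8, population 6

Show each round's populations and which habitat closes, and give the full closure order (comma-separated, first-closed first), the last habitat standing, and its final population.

Closure order: Juniper, Ashgrove, Greywater, Elkhorn, Hollowpine
Last habitat: Ironridge with 65 animals

Round 1: Ashgrove=9 Elkhorn=6 Greywater=17 Hollowpine=6 Ironridge=3 Juniper=24 → close Juniper (overflow 16)
  24÷5 = 4 each, +1 to first 4
Round 2: Ashgrove=14 Elkhorn=11 Greywater=22 Hollowpine=11 Ironridge=7 → close Ashgrove (overflow 8)
  14÷4 = 3 each, +1 to first 2
Round 3: Elkhorn=15 Greywater=26 Hollowpine=14 Ironridge=10 → close Greywater (overflow 12)
  26÷3 = 8 each, +1 to first 2
Round 4: Elkhorn=24 Hollowpine=23 Ironridge=18 → close Elkhorn (overflow 16)
  24÷2 = 12 each, +1 to first 0
Round 5: Hollowpine=35 Ironridge=30 → close Hollowpine (overflow 28)
  35÷1 = 35 each, +1 to first 0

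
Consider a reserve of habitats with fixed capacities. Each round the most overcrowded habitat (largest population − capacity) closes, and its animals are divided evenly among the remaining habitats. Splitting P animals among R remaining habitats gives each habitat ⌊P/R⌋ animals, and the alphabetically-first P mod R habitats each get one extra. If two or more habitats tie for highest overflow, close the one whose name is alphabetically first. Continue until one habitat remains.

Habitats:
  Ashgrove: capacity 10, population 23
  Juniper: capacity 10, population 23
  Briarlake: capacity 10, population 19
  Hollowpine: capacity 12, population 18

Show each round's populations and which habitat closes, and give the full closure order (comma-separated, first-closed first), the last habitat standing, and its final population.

Closure order: Ashgrove, Juniper, Briarlake
Last habitat: Hollowpine with 83 animals

Round 1: Ashgrove=23 Briarlake=19 Hollowpine=18 Juniper=23 → close Ashgrove (overflow 13)
  23÷3 = 7 each, +1 to first 2
Round 2: Briarlake=27 Hollowpine=26 Juniper=30 → close Juniper (overflow 20)
  30÷2 = 15 each, +1 to first 0
Round 3: Briarlake=42 Hollowpine=41 → close Briarlake (overflow 32)
  42÷1 = 42 each, +1 to first 0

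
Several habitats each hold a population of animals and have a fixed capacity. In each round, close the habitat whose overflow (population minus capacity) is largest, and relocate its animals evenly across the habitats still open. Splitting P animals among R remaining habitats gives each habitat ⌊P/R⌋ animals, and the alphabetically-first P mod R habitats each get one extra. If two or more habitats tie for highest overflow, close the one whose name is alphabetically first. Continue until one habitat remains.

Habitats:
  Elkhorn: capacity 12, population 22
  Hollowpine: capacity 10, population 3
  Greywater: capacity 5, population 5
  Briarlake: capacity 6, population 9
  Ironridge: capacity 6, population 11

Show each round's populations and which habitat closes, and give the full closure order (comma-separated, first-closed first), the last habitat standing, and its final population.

Closure order: Elkhorn, Ironridge, Briarlake, Greywater
Last habitat: Hollowpine with 50 animals

Round 1: Briarlake=9 Elkhorn=22 Greywater=5 Hollowpine=3 Ironridge=11 → close Elkhorn (overflow 10)
  22÷4 = 5 each, +1 to first 2
Round 2: Briarlake=15 Greywater=11 Hollowpine=8 Ironridge=16 → close Ironridge (overflow 10)
  16÷3 = 5 each, +1 to first 1
Round 3: Briarlake=21 Greywater=16 Hollowpine=13 → close Briarlake (overflow 15)
  21÷2 = 10 each, +1 to first 1
Round 4: Greywater=27 Hollowpine=23 → close Greywater (overflow 22)
  27÷1 = 27 each, +1 to first 0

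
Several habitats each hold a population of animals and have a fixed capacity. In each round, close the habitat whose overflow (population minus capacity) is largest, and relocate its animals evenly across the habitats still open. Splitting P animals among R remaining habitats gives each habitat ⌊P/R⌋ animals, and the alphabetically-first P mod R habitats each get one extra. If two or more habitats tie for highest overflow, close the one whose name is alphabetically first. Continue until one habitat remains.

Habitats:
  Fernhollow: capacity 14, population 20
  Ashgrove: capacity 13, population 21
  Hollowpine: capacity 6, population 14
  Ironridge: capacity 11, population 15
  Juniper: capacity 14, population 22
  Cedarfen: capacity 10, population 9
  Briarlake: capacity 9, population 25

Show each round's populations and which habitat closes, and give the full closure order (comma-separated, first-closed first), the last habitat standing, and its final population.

Closure order: Briarlake, Ashgrove, Hollowpine, Juniper, Fernhollow, Ironridge
Last habitat: Cedarfen with 126 animals

Round 1: Ashgrove=21 Briarlake=25 Cedarfen=9 Fernhollow=20 Hollowpine=14 Ironridge=15 Juniper=22 → close Briarlake (overflow 16)
  25÷6 = 4 each, +1 to first 1
Round 2: Ashgrove=26 Cedarfen=13 Fernhollow=24 Hollowpine=18 Ironridge=19 Juniper=26 → close Ashgrove (overflow 13)
  26÷5 = 5 each, +1 to first 1
Round 3: Cedarfen=19 Fernhollow=29 Hollowpine=23 Ironridge=24 Juniper=31 → close Hollowpine (overflow 17)
  23÷4 = 5 each, +1 to first 3
Round 4: Cedarfen=25 Fernhollow=35 Ironridge=30 Juniper=36 → close Juniper (overflow 22)
  36÷3 = 12 each, +1 to first 0
Round 5: Cedarfen=37 Fernhollow=47 Ironridge=42 → close Fernhollow (overflow 33)
  47÷2 = 23 each, +1 to first 1
Round 6: Cedarfen=61 Ironridge=65 → close Ironridge (overflow 54)
  65÷1 = 65 each, +1 to first 0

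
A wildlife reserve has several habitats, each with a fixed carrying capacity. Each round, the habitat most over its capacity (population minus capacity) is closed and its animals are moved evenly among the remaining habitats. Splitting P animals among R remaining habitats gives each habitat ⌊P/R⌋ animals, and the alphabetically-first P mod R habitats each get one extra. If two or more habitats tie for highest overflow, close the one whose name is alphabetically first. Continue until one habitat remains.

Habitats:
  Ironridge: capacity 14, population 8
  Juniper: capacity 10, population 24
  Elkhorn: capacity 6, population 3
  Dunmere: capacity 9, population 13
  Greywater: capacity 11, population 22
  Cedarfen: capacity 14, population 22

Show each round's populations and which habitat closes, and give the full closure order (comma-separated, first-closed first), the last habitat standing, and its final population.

Closure order: Juniper, Greywater, Cedarfen, Dunmere, Elkhorn
Last habitat: Ironridge with 92 animals

Round 1: Cedarfen=22 Dunmere=13 Elkhorn=3 Greywater=22 Ironridge=8 Juniper=24 → close Juniper (overflow 14)
  24÷5 = 4 each, +1 to first 4
Round 2: Cedarfen=27 Dunmere=18 Elkhorn=8 Greywater=27 Ironridge=12 → close Greywater (overflow 16)
  27÷4 = 6 each, +1 to first 3
Round 3: Cedarfen=34 Dunmere=25 Elkhorn=15 Ironridge=18 → close Cedarfen (overflow 20)
  34÷3 = 11 each, +1 to first 1
Round 4: Dunmere=37 Elkhorn=26 Ironridge=29 → close Dunmere (overflow 28)
  37÷2 = 18 each, +1 to first 1
Round 5: Elkhorn=45 Ironridge=47 → close Elkhorn (overflow 39)
  45÷1 = 45 each, +1 to first 0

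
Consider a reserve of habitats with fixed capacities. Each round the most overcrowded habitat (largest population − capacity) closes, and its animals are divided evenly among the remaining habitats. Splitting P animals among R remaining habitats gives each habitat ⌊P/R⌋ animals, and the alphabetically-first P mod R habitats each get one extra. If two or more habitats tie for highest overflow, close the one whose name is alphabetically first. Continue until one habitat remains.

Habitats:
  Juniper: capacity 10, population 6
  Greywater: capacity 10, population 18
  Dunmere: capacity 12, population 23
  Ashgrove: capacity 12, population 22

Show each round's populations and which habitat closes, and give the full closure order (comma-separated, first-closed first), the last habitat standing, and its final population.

Round 1: Ashgrove=22 Dunmere=23 Greywater=18 Juniper=6 → close Dunmere (overflow 11)
  23÷3 = 7 each, +1 to first 2
Round 2: Ashgrove=30 Greywater=26 Juniper=13 → close Ashgrove (overflow 18)
  30÷2 = 15 each, +1 to first 0
Round 3: Greywater=41 Juniper=28 → close Greywater (overflow 31)
  41÷1 = 41 each, +1 to first 0

Closure order: Dunmere, Ashgrove, Greywater
Last habitat: Juniper with 69 animals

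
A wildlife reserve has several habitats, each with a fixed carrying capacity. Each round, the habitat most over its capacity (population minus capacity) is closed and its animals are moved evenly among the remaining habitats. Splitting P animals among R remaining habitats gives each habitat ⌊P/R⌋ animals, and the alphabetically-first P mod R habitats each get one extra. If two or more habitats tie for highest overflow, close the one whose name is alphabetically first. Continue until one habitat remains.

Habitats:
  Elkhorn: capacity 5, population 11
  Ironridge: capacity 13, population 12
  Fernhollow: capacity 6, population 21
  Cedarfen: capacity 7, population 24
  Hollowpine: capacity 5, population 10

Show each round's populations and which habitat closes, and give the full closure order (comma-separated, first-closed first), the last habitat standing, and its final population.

Closure order: Cedarfen, Fernhollow, Elkhorn, Hollowpine
Last habitat: Ironridge with 78 animals

Round 1: Cedarfen=24 Elkhorn=11 Fernhollow=21 Hollowpine=10 Ironridge=12 → close Cedarfen (overflow 17)
  24÷4 = 6 each, +1 to first 0
Round 2: Elkhorn=17 Fernhollow=27 Hollowpine=16 Ironridge=18 → close Fernhollow (overflow 21)
  27÷3 = 9 each, +1 to first 0
Round 3: Elkhorn=26 Hollowpine=25 Ironridge=27 → close Elkhorn (overflow 21)
  26÷2 = 13 each, +1 to first 0
Round 4: Hollowpine=38 Ironridge=40 → close Hollowpine (overflow 33)
  38÷1 = 38 each, +1 to first 0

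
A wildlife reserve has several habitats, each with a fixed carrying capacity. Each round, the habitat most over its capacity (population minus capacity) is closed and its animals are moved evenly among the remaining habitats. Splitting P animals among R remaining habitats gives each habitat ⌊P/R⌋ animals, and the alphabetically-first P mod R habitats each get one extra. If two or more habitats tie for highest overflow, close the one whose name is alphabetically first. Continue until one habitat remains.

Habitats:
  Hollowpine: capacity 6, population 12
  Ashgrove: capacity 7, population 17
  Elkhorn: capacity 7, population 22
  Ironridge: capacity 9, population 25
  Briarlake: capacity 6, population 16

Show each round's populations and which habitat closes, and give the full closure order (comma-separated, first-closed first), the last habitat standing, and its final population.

Round 1: Ashgrove=17 Briarlake=16 Elkhorn=22 Hollowpine=12 Ironridge=25 → close Ironridge (overflow 16)
  25÷4 = 6 each, +1 to first 1
Round 2: Ashgrove=24 Briarlake=22 Elkhorn=28 Hollowpine=18 → close Elkhorn (overflow 21)
  28÷3 = 9 each, +1 to first 1
Round 3: Ashgrove=34 Briarlake=31 Hollowpine=27 → close Ashgrove (overflow 27)
  34÷2 = 17 each, +1 to first 0
Round 4: Briarlake=48 Hollowpine=44 → close Briarlake (overflow 42)
  48÷1 = 48 each, +1 to first 0

Closure order: Ironridge, Elkhorn, Ashgrove, Briarlake
Last habitat: Hollowpine with 92 animals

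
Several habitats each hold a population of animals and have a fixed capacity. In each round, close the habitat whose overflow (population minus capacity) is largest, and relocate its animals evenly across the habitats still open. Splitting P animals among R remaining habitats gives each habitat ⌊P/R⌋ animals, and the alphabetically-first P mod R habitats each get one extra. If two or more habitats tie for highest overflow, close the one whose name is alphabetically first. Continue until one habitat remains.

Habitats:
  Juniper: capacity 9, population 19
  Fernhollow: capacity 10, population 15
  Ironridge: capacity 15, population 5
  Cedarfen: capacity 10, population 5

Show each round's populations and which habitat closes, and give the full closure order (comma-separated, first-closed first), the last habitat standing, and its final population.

Closure order: Juniper, Fernhollow, Cedarfen
Last habitat: Ironridge with 44 animals

Round 1: Cedarfen=5 Fernhollow=15 Ironridge=5 Juniper=19 → close Juniper (overflow 10)
  19÷3 = 6 each, +1 to first 1
Round 2: Cedarfen=12 Fernhollow=21 Ironridge=11 → close Fernhollow (overflow 11)
  21÷2 = 10 each, +1 to first 1
Round 3: Cedarfen=23 Ironridge=21 → close Cedarfen (overflow 13)
  23÷1 = 23 each, +1 to first 0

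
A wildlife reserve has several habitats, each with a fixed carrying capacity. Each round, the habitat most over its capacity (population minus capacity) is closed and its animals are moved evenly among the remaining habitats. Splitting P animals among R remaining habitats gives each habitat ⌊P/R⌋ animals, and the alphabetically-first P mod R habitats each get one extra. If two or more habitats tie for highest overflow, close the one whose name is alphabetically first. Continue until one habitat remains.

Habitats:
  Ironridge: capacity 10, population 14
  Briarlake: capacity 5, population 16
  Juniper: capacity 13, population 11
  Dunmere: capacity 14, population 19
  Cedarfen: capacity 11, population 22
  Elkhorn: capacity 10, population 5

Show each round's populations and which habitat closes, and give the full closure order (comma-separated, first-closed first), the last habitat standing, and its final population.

Closure order: Briarlake, Cedarfen, Dunmere, Ironridge, Elkhorn
Last habitat: Juniper with 87 animals

Round 1: Briarlake=16 Cedarfen=22 Dunmere=19 Elkhorn=5 Ironridge=14 Juniper=11 → close Briarlake (overflow 11)
  16÷5 = 3 each, +1 to first 1
Round 2: Cedarfen=26 Dunmere=22 Elkhorn=8 Ironridge=17 Juniper=14 → close Cedarfen (overflow 15)
  26÷4 = 6 each, +1 to first 2
Round 3: Dunmere=29 Elkhorn=15 Ironridge=23 Juniper=20 → close Dunmere (overflow 15)
  29÷3 = 9 each, +1 to first 2
Round 4: Elkhorn=25 Ironridge=33 Juniper=29 → close Ironridge (overflow 23)
  33÷2 = 16 each, +1 to first 1
Round 5: Elkhorn=42 Juniper=45 → close Elkhorn (overflow 32)
  42÷1 = 42 each, +1 to first 0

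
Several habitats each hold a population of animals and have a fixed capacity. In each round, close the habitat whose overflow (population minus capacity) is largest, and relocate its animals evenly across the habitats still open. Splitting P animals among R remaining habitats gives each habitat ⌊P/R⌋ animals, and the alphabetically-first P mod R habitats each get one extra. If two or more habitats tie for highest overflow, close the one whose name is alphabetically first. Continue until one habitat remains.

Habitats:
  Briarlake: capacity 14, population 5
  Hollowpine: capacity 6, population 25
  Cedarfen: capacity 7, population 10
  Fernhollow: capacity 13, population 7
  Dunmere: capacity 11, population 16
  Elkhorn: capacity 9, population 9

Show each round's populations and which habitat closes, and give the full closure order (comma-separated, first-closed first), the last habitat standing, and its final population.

Closure order: Hollowpine, Dunmere, Cedarfen, Elkhorn, Fernhollow
Last habitat: Briarlake with 72 animals

Round 1: Briarlake=5 Cedarfen=10 Dunmere=16 Elkhorn=9 Fernhollow=7 Hollowpine=25 → close Hollowpine (overflow 19)
  25÷5 = 5 each, +1 to first 0
Round 2: Briarlake=10 Cedarfen=15 Dunmere=21 Elkhorn=14 Fernhollow=12 → close Dunmere (overflow 10)
  21÷4 = 5 each, +1 to first 1
Round 3: Briarlake=16 Cedarfen=20 Elkhorn=19 Fernhollow=17 → close Cedarfen (overflow 13)
  20÷3 = 6 each, +1 to first 2
Round 4: Briarlake=23 Elkhorn=26 Fernhollow=23 → close Elkhorn (overflow 17)
  26÷2 = 13 each, +1 to first 0
Round 5: Briarlake=36 Fernhollow=36 → close Fernhollow (overflow 23)
  36÷1 = 36 each, +1 to first 0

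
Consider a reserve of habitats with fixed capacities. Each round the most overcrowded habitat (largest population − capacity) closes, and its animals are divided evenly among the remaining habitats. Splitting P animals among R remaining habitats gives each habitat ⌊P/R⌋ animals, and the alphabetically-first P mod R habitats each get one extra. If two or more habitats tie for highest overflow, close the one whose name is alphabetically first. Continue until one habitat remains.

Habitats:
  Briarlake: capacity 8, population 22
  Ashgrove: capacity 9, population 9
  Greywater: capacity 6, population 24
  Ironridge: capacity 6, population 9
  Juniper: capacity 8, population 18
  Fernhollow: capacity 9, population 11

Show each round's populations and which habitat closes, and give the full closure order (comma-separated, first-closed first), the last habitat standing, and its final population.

Closure order: Greywater, Briarlake, Juniper, Ironridge, Fernhollow
Last habitat: Ashgrove with 93 animals

Round 1: Ashgrove=9 Briarlake=22 Fernhollow=11 Greywater=24 Ironridge=9 Juniper=18 → close Greywater (overflow 18)
  24÷5 = 4 each, +1 to first 4
Round 2: Ashgrove=14 Briarlake=27 Fernhollow=16 Ironridge=14 Juniper=22 → close Briarlake (overflow 19)
  27÷4 = 6 each, +1 to first 3
Round 3: Ashgrove=21 Fernhollow=23 Ironridge=21 Juniper=28 → close Juniper (overflow 20)
  28÷3 = 9 each, +1 to first 1
Round 4: Ashgrove=31 Fernhollow=32 Ironridge=30 → close Ironridge (overflow 24)
  30÷2 = 15 each, +1 to first 0
Round 5: Ashgrove=46 Fernhollow=47 → close Fernhollow (overflow 38)
  47÷1 = 47 each, +1 to first 0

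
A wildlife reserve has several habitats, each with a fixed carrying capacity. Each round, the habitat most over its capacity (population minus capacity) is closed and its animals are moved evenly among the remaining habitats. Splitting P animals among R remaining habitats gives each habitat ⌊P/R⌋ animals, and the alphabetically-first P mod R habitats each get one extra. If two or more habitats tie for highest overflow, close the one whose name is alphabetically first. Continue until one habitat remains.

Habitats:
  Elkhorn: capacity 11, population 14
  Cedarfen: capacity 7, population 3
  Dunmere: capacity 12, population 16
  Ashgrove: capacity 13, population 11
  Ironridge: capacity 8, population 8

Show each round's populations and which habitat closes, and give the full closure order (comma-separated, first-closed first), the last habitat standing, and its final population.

Round 1: Ashgrove=11 Cedarfen=3 Dunmere=16 Elkhorn=14 Ironridge=8 → close Dunmere (overflow 4)
  16÷4 = 4 each, +1 to first 0
Round 2: Ashgrove=15 Cedarfen=7 Elkhorn=18 Ironridge=12 → close Elkhorn (overflow 7)
  18÷3 = 6 each, +1 to first 0
Round 3: Ashgrove=21 Cedarfen=13 Ironridge=18 → close Ironridge (overflow 10)
  18÷2 = 9 each, +1 to first 0
Round 4: Ashgrove=30 Cedarfen=22 → close Ashgrove (overflow 17)
  30÷1 = 30 each, +1 to first 0

Closure order: Dunmere, Elkhorn, Ironridge, Ashgrove
Last habitat: Cedarfen with 52 animals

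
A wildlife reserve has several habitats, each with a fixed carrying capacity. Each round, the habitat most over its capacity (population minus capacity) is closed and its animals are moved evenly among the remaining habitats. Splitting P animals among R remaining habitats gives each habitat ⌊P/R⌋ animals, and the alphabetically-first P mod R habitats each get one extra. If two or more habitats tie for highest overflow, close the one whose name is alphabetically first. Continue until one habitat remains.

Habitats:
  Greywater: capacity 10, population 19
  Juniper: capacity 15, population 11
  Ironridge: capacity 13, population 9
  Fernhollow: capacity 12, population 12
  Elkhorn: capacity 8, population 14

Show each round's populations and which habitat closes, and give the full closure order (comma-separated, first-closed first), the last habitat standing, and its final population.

Round 1: Elkhorn=14 Fernhollow=12 Greywater=19 Ironridge=9 Juniper=11 → close Greywater (overflow 9)
  19÷4 = 4 each, +1 to first 3
Round 2: Elkhorn=19 Fernhollow=17 Ironridge=14 Juniper=15 → close Elkhorn (overflow 11)
  19÷3 = 6 each, +1 to first 1
Round 3: Fernhollow=24 Ironridge=20 Juniper=21 → close Fernhollow (overflow 12)
  24÷2 = 12 each, +1 to first 0
Round 4: Ironridge=32 Juniper=33 → close Ironridge (overflow 19)
  32÷1 = 32 each, +1 to first 0

Closure order: Greywater, Elkhorn, Fernhollow, Ironridge
Last habitat: Juniper with 65 animals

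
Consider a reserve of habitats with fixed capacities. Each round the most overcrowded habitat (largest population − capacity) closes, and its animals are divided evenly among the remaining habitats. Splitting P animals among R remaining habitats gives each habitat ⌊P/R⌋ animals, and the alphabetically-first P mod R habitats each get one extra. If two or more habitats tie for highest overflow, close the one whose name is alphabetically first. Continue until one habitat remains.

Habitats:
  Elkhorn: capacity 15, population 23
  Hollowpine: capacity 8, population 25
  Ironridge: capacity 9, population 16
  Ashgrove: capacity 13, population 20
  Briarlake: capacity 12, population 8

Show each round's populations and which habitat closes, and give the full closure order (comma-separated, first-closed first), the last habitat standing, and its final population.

Closure order: Hollowpine, Ashgrove, Elkhorn, Ironridge
Last habitat: Briarlake with 92 animals

Round 1: Ashgrove=20 Briarlake=8 Elkhorn=23 Hollowpine=25 Ironridge=16 → close Hollowpine (overflow 17)
  25÷4 = 6 each, +1 to first 1
Round 2: Ashgrove=27 Briarlake=14 Elkhorn=29 Ironridge=22 → close Ashgrove (overflow 14)
  27÷3 = 9 each, +1 to first 0
Round 3: Briarlake=23 Elkhorn=38 Ironridge=31 → close Elkhorn (overflow 23)
  38÷2 = 19 each, +1 to first 0
Round 4: Briarlake=42 Ironridge=50 → close Ironridge (overflow 41)
  50÷1 = 50 each, +1 to first 0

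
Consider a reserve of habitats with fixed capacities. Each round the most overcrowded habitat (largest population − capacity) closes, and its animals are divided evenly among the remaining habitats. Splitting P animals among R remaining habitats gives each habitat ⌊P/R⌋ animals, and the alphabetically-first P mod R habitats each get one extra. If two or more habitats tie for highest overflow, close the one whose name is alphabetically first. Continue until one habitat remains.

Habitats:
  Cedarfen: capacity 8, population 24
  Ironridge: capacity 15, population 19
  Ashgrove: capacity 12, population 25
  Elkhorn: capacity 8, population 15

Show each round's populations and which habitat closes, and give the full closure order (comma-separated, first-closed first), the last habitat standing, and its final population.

Closure order: Cedarfen, Ashgrove, Elkhorn
Last habitat: Ironridge with 83 animals

Round 1: Ashgrove=25 Cedarfen=24 Elkhorn=15 Ironridge=19 → close Cedarfen (overflow 16)
  24÷3 = 8 each, +1 to first 0
Round 2: Ashgrove=33 Elkhorn=23 Ironridge=27 → close Ashgrove (overflow 21)
  33÷2 = 16 each, +1 to first 1
Round 3: Elkhorn=40 Ironridge=43 → close Elkhorn (overflow 32)
  40÷1 = 40 each, +1 to first 0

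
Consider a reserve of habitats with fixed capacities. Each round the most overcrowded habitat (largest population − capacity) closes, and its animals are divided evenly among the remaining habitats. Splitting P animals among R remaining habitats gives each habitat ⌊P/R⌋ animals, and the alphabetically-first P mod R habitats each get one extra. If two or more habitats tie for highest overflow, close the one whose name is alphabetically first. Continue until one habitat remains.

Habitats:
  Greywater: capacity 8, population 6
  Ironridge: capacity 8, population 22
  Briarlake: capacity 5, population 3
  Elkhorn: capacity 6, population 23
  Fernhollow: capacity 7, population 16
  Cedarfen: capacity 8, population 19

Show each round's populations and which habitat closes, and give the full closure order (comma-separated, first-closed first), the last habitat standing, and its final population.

Closure order: Elkhorn, Ironridge, Cedarfen, Fernhollow, Briarlake
Last habitat: Greywater with 89 animals

Round 1: Briarlake=3 Cedarfen=19 Elkhorn=23 Fernhollow=16 Greywater=6 Ironridge=22 → close Elkhorn (overflow 17)
  23÷5 = 4 each, +1 to first 3
Round 2: Briarlake=8 Cedarfen=24 Fernhollow=21 Greywater=10 Ironridge=26 → close Ironridge (overflow 18)
  26÷4 = 6 each, +1 to first 2
Round 3: Briarlake=15 Cedarfen=31 Fernhollow=27 Greywater=16 → close Cedarfen (overflow 23)
  31÷3 = 10 each, +1 to first 1
Round 4: Briarlake=26 Fernhollow=37 Greywater=26 → close Fernhollow (overflow 30)
  37÷2 = 18 each, +1 to first 1
Round 5: Briarlake=45 Greywater=44 → close Briarlake (overflow 40)
  45÷1 = 45 each, +1 to first 0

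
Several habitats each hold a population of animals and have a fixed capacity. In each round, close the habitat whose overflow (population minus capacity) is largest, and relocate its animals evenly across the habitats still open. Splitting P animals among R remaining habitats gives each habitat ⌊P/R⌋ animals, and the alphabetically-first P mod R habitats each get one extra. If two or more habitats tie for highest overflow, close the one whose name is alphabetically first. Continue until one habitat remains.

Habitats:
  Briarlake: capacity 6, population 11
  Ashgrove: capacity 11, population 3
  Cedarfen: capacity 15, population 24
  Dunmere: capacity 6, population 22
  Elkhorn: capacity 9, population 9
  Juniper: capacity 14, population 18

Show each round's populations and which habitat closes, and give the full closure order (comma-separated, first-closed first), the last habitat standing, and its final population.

Closure order: Dunmere, Cedarfen, Briarlake, Juniper, Elkhorn
Last habitat: Ashgrove with 87 animals

Round 1: Ashgrove=3 Briarlake=11 Cedarfen=24 Dunmere=22 Elkhorn=9 Juniper=18 → close Dunmere (overflow 16)
  22÷5 = 4 each, +1 to first 2
Round 2: Ashgrove=8 Briarlake=16 Cedarfen=28 Elkhorn=13 Juniper=22 → close Cedarfen (overflow 13)
  28÷4 = 7 each, +1 to first 0
Round 3: Ashgrove=15 Briarlake=23 Elkhorn=20 Juniper=29 → close Briarlake (overflow 17)
  23÷3 = 7 each, +1 to first 2
Round 4: Ashgrove=23 Elkhorn=28 Juniper=36 → close Juniper (overflow 22)
  36÷2 = 18 each, +1 to first 0
Round 5: Ashgrove=41 Elkhorn=46 → close Elkhorn (overflow 37)
  46÷1 = 46 each, +1 to first 0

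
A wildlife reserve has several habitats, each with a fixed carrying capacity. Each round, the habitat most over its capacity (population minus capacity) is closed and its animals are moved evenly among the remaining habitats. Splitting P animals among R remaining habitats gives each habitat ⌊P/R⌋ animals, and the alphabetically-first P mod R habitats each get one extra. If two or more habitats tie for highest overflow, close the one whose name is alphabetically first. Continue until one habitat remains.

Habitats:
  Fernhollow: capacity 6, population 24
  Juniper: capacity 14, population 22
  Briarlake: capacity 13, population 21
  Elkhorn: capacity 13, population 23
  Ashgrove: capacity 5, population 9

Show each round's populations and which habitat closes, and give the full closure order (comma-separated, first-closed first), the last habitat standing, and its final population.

Closure order: Fernhollow, Elkhorn, Briarlake, Juniper
Last habitat: Ashgrove with 99 animals

Round 1: Ashgrove=9 Briarlake=21 Elkhorn=23 Fernhollow=24 Juniper=22 → close Fernhollow (overflow 18)
  24÷4 = 6 each, +1 to first 0
Round 2: Ashgrove=15 Briarlake=27 Elkhorn=29 Juniper=28 → close Elkhorn (overflow 16)
  29÷3 = 9 each, +1 to first 2
Round 3: Ashgrove=25 Briarlake=37 Juniper=37 → close Briarlake (overflow 24)
  37÷2 = 18 each, +1 to first 1
Round 4: Ashgrove=44 Juniper=55 → close Juniper (overflow 41)
  55÷1 = 55 each, +1 to first 0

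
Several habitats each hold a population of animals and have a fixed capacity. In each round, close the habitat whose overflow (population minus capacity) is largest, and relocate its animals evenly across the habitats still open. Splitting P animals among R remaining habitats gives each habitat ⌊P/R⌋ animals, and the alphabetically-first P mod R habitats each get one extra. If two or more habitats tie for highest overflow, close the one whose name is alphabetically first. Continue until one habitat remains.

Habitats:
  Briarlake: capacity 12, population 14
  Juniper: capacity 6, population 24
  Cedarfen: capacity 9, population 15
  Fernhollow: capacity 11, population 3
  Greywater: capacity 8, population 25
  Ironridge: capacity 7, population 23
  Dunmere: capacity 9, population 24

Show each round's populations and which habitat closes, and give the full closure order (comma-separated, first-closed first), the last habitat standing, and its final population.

Round 1: Briarlake=14 Cedarfen=15 Dunmere=24 Fernhollow=3 Greywater=25 Ironridge=23 Juniper=24 → close Juniper (overflow 18)
  24÷6 = 4 each, +1 to first 0
Round 2: Briarlake=18 Cedarfen=19 Dunmere=28 Fernhollow=7 Greywater=29 Ironridge=27 → close Greywater (overflow 21)
  29÷5 = 5 each, +1 to first 4
Round 3: Briarlake=24 Cedarfen=25 Dunmere=34 Fernhollow=13 Ironridge=32 → close Dunmere (overflow 25)
  34÷4 = 8 each, +1 to first 2
Round 4: Briarlake=33 Cedarfen=34 Fernhollow=21 Ironridge=40 → close Ironridge (overflow 33)
  40÷3 = 13 each, +1 to first 1
Round 5: Briarlake=47 Cedarfen=47 Fernhollow=34 → close Cedarfen (overflow 38)
  47÷2 = 23 each, +1 to first 1
Round 6: Briarlake=71 Fernhollow=57 → close Briarlake (overflow 59)
  71÷1 = 71 each, +1 to first 0

Closure order: Juniper, Greywater, Dunmere, Ironridge, Cedarfen, Briarlake
Last habitat: Fernhollow with 128 animals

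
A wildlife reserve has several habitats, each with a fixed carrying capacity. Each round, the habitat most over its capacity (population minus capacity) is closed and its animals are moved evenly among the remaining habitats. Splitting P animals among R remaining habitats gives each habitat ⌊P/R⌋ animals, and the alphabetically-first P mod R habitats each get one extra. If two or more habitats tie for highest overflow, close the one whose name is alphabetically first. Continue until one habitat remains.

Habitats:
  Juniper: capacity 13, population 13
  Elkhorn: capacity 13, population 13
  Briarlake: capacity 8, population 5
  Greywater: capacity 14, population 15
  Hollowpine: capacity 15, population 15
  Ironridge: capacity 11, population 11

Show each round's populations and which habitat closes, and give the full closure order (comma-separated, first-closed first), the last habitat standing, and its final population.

Round 1: Briarlake=5 Elkhorn=13 Greywater=15 Hollowpine=15 Ironridge=11 Juniper=13 → close Greywater (overflow 1)
  15÷5 = 3 each, +1 to first 0
Round 2: Briarlake=8 Elkhorn=16 Hollowpine=18 Ironridge=14 Juniper=16 → close Elkhorn (overflow 3)
  16÷4 = 4 each, +1 to first 0
Round 3: Briarlake=12 Hollowpine=22 Ironridge=18 Juniper=20 → close Hollowpine (overflow 7)
  22÷3 = 7 each, +1 to first 1
Round 4: Briarlake=20 Ironridge=25 Juniper=27 → close Ironridge (overflow 14)
  25÷2 = 12 each, +1 to first 1
Round 5: Briarlake=33 Juniper=39 → close Juniper (overflow 26)
  39÷1 = 39 each, +1 to first 0

Closure order: Greywater, Elkhorn, Hollowpine, Ironridge, Juniper
Last habitat: Briarlake with 72 animals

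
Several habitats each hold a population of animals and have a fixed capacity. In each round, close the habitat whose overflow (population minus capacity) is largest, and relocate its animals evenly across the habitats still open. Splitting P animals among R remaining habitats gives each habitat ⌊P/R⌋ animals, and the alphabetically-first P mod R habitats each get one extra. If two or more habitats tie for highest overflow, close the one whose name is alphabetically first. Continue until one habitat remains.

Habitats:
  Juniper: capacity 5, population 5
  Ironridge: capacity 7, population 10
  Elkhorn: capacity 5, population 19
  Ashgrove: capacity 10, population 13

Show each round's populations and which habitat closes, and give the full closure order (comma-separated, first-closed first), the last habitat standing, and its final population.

Round 1: Ashgrove=13 Elkhorn=19 Ironridge=10 Juniper=5 → close Elkhorn (overflow 14)
  19÷3 = 6 each, +1 to first 1
Round 2: Ashgrove=20 Ironridge=16 Juniper=11 → close Ashgrove (overflow 10)
  20÷2 = 10 each, +1 to first 0
Round 3: Ironridge=26 Juniper=21 → close Ironridge (overflow 19)
  26÷1 = 26 each, +1 to first 0

Closure order: Elkhorn, Ashgrove, Ironridge
Last habitat: Juniper with 47 animals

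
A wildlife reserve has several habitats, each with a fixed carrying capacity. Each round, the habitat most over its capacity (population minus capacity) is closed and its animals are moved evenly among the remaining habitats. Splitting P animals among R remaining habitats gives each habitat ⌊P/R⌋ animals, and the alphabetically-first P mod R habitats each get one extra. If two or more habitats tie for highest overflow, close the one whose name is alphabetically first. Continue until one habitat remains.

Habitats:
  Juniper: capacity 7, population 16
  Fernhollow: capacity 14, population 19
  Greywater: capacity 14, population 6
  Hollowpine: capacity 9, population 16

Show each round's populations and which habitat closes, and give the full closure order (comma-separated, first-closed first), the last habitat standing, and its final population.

Round 1: Fernhollow=19 Greywater=6 Hollowpine=16 Juniper=16 → close Juniper (overflow 9)
  16÷3 = 5 each, +1 to first 1
Round 2: Fernhollow=25 Greywater=11 Hollowpine=21 → close Hollowpine (overflow 12)
  21÷2 = 10 each, +1 to first 1
Round 3: Fernhollow=36 Greywater=21 → close Fernhollow (overflow 22)
  36÷1 = 36 each, +1 to first 0

Closure order: Juniper, Hollowpine, Fernhollow
Last habitat: Greywater with 57 animals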